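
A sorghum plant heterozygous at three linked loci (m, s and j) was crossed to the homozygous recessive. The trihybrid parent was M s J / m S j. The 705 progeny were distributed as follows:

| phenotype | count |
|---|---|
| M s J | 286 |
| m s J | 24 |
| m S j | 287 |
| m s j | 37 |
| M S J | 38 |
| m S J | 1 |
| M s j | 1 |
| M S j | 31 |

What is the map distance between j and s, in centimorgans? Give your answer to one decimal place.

The two rarest classes, M s j and m S J, are the double crossovers. Comparing them with the parentals, only the j allele has switched, so j is the middle locus and the order is m – j – s.
Crossovers in the j–s interval produce the single-crossover classes M S J and m s j (38 + 37 = 75) plus the double crossovers (2).
RF(j–s) = (75 + 2) / 705 = 77/705 = 0.1092 → 10.9 centimorgans.

10.9 centimorgans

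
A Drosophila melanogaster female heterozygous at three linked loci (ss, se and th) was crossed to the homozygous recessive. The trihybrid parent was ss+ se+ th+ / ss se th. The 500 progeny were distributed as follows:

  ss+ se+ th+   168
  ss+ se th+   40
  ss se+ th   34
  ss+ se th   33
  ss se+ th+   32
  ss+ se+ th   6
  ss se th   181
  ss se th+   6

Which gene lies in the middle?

th

The two rarest classes, ss+ se+ th and ss se th+, are the double crossovers. Comparing them with the parentals, only the th allele has switched, so th is the middle locus and the order is ss – th – se.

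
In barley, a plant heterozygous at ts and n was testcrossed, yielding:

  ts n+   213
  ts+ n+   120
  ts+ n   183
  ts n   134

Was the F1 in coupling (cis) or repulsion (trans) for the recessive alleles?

trans

The two most frequent classes are ts+ n (183) and ts n+ (213); these are the parental (non-recombinant) types.
So the F1 carried ts+ n on one chromosome and ts n+ on the other — the recessive alleles are on opposite chromosomes (trans / repulsion).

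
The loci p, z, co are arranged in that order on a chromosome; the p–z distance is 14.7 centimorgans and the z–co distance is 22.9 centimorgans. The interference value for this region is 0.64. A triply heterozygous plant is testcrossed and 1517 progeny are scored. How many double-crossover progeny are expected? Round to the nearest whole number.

18

Map distances give recombination frequencies of 0.147 and 0.229 for the two intervals.
With interference 0.64 (so coincidence = 0.36), expected double-crossover frequency = 0.147 × 0.229 × 0.36 = 0.01212.
Expected number = 0.01212 × 1517 = 18.38 ≈ 18.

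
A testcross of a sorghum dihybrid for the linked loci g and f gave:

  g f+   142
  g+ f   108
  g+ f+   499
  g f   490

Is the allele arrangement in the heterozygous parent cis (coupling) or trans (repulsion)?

cis

The two most frequent classes are g+ f+ (499) and g f (490); these are the parental (non-recombinant) types.
So the F1 carried g+ f+ on one chromosome and g f on the other — the recessive alleles are on the same chromosome (cis / coupling).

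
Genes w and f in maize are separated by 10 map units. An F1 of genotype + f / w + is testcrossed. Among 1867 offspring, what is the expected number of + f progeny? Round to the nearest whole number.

A map distance of 10 map units corresponds to a recombination frequency of 0.100.
The F1 is + f / w +, so + f is a parental gamete class with expected frequency (1 − r)/2 = 0.900/2 = 0.4500.
Expected number = 0.4500 × 1867 = 840.15 ≈ 840.

840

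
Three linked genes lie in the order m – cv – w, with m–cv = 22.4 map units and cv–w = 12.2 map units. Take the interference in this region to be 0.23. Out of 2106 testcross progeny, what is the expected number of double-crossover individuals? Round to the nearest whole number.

44

Map distances give recombination frequencies of 0.224 and 0.122 for the two intervals.
With interference 0.23 (so coincidence = 0.77), expected double-crossover frequency = 0.224 × 0.122 × 0.77 = 0.02104.
Expected number = 0.02104 × 2106 = 44.32 ≈ 44.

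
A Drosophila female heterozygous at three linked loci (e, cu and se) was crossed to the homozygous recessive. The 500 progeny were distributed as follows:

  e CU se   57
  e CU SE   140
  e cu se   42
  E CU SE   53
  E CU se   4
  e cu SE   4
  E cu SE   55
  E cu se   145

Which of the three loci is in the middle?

cu

The two most frequent reciprocal classes, e CU SE and E cu se, are the parental types, so the F1 was e CU SE / E cu se.
The two rarest classes, e cu SE and E CU se, are the double crossovers. Comparing them with the parentals, only the cu allele has switched, so cu is the middle locus and the order is se – cu – e.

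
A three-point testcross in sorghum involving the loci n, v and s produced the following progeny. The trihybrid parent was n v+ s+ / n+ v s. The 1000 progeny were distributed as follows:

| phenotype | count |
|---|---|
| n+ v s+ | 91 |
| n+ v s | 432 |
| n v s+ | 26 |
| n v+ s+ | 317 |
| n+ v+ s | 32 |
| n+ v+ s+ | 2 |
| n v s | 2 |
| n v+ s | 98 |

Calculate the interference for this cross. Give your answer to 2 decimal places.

The two rarest classes, n+ v+ s+ and n v s, are the double crossovers. Comparing them with the parentals, only the n allele has switched, so n is the middle locus and the order is s – n – v.
s–n: (189 + 4)/1000 = 0.1930; n–v: (58 + 4)/1000 = 0.0620.
Expected DCO frequency = 0.1930 × 0.0620 ≈ 0.01197; observed = 4/1000 ≈ 0.00400.
Coefficient of coincidence = 0.00400/0.01197 ≈ 0.33; interference = 1 − 0.33 = 0.67.

0.67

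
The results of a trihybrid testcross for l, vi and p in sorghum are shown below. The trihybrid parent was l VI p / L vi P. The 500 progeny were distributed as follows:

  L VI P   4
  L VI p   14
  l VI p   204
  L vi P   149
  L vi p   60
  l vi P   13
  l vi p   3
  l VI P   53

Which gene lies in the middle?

vi

The two rarest classes, l vi p and L VI P, are the double crossovers. Comparing them with the parentals, only the vi allele has switched, so vi is the middle locus and the order is p – vi – l.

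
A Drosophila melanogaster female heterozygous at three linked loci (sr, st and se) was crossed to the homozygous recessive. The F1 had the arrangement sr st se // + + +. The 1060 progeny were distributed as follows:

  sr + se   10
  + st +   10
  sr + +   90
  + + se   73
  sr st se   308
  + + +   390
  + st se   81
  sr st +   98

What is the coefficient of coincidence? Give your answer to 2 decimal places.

0.58

The two rarest classes, sr + se and + st +, are the double crossovers. Comparing them with the parentals, only the st allele has switched, so st is the middle locus and the order is sr – st – se.
sr–st: (171 + 20)/1060 = 0.1802; st–se: (171 + 20)/1060 = 0.1802.
Expected DCO frequency = 0.1802 × 0.1802 ≈ 0.03247; observed = 20/1060 ≈ 0.01887.
Coefficient of coincidence = 0.01887/0.03247 ≈ 0.58.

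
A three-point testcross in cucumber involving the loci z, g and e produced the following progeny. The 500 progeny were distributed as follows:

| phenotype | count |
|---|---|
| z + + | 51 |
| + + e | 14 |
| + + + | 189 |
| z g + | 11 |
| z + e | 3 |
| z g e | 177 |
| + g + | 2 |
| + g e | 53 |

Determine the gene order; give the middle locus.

g

The two most frequent reciprocal classes, + + + and z g e, are the parental types, so the F1 was + + + / z g e.
The two rarest classes, + g + and z + e, are the double crossovers. Comparing them with the parentals, only the g allele has switched, so g is the middle locus and the order is z – g – e.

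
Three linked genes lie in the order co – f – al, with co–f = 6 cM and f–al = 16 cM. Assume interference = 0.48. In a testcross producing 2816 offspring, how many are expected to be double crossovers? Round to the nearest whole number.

14

Map distances give recombination frequencies of 0.060 and 0.160 for the two intervals.
With interference 0.48 (so coincidence = 0.52), expected double-crossover frequency = 0.060 × 0.160 × 0.52 = 0.00499.
Expected number = 0.00499 × 2816 = 14.06 ≈ 14.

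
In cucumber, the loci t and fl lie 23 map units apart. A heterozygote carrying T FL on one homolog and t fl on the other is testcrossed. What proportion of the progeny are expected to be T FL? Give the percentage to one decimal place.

38.5%

A map distance of 23 map units corresponds to a recombination frequency of 0.230.
The F1 is T FL / t fl, so T FL is a parental gamete class with expected frequency (1 − r)/2 = 0.770/2 = 0.3850.
That is 0.3850 = 38.5% of the progeny.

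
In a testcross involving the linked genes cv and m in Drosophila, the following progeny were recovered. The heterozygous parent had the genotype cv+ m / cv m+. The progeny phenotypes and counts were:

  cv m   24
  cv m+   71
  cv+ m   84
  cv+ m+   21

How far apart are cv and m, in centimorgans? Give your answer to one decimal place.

The recombinant classes are cv+ m+ and cv m: 21 + 24 = 45.
Recombination frequency = 45/200 = 0.2250 ≈ 22.5%, i.e. 22.5 centimorgans.

22.5 centimorgans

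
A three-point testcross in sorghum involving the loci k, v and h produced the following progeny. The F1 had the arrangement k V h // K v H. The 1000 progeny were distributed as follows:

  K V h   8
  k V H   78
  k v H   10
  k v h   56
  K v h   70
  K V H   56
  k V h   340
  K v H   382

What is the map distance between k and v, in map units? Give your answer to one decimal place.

The two rarest classes, K V h and k v H, are the double crossovers. Comparing them with the parentals, only the k allele has switched, so k is the middle locus and the order is h – k – v.
Crossovers in the k–v interval produce the single-crossover classes k v h and K V H (56 + 56 = 112) plus the double crossovers (18).
RF(k–v) = (112 + 18) / 1000 = 130/1000 = 0.1300 → 13.0 map units.

13.0 map units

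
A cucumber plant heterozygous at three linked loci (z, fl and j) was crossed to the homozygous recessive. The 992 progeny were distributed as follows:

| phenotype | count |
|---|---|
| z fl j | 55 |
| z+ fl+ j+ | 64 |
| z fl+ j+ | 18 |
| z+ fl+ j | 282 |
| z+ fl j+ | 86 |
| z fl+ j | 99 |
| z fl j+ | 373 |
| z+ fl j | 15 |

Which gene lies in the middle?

fl

The two most frequent reciprocal classes, z fl j+ and z+ fl+ j, are the parental types, so the F1 was z fl j+ / z+ fl+ j.
The two rarest classes, z fl+ j+ and z+ fl j, are the double crossovers. Comparing them with the parentals, only the fl allele has switched, so fl is the middle locus and the order is j – fl – z.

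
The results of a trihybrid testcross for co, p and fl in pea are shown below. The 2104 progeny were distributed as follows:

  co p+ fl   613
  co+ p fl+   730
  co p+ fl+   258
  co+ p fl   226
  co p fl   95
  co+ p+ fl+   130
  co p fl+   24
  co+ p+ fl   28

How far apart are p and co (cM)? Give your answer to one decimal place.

The two most frequent reciprocal classes, co+ p fl+ and co p+ fl, are the parental types, so the F1 was co+ p fl+ / co p+ fl.
The two rarest classes, co p fl+ and co+ p+ fl, are the double crossovers. Comparing them with the parentals, only the co allele has switched, so co is the middle locus and the order is fl – co – p.
Crossovers in the co–p interval produce the single-crossover classes co+ p+ fl+ and co p fl (130 + 95 = 225) plus the double crossovers (52).
RF(co–p) = (225 + 52) / 2104 = 277/2104 = 0.1317 → 13.2 cM.

13.2 cM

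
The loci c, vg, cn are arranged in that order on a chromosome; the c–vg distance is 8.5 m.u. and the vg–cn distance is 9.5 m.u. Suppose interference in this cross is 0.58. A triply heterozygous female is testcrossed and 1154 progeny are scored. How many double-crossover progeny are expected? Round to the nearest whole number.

4

Map distances give recombination frequencies of 0.085 and 0.095 for the two intervals.
With interference 0.58 (so coincidence = 0.42), expected double-crossover frequency = 0.085 × 0.095 × 0.42 = 0.00339.
Expected number = 0.00339 × 1154 = 3.91 ≈ 4.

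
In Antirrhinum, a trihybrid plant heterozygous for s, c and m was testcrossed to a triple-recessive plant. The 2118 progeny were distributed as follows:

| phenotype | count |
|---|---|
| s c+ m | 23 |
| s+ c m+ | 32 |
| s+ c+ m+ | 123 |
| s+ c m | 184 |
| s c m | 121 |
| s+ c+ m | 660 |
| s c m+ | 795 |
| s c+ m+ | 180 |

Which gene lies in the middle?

The two most frequent reciprocal classes, s+ c+ m and s c m+, are the parental types, so the F1 was s+ c+ m / s c m+.
The two rarest classes, s c+ m and s+ c m+, are the double crossovers. Comparing them with the parentals, only the s allele has switched, so s is the middle locus and the order is c – s – m.

s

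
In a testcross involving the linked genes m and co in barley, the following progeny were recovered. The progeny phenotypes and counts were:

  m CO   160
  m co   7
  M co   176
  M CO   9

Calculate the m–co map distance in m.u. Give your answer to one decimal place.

The two most frequent classes, M co (176) and m CO (160), are the parental types, so the F1 was M co / m CO.
The recombinant classes are M CO and m co: 9 + 7 = 16.
Recombination frequency = 16/352 = 0.0455 ≈ 4.5%, i.e. 4.5 m.u.

4.5 m.u.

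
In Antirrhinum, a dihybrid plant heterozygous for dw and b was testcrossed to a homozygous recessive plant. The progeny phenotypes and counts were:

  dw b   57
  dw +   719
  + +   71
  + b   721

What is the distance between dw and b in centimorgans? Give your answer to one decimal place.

8.2 centimorgans

The two most frequent classes, + b (721) and dw + (719), are the parental types, so the F1 was + b / dw +.
The recombinant classes are + + and dw b: 71 + 57 = 128.
Recombination frequency = 128/1568 = 0.0816 ≈ 8.2%, i.e. 8.2 centimorgans.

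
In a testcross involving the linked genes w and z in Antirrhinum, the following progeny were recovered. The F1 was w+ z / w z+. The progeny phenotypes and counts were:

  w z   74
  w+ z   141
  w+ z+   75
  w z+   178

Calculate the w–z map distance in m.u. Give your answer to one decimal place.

The recombinant classes are w+ z+ and w z: 75 + 74 = 149.
Recombination frequency = 149/468 = 0.3184 ≈ 31.8%, i.e. 31.8 m.u.

31.8 m.u.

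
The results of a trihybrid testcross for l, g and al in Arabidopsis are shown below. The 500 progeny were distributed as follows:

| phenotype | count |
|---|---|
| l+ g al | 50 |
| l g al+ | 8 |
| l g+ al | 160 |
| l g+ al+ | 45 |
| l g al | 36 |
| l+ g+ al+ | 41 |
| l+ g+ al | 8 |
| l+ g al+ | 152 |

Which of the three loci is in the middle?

l

The two most frequent reciprocal classes, l+ g al+ and l g+ al, are the parental types, so the F1 was l+ g al+ / l g+ al.
The two rarest classes, l g al+ and l+ g+ al, are the double crossovers. Comparing them with the parentals, only the l allele has switched, so l is the middle locus and the order is g – l – al.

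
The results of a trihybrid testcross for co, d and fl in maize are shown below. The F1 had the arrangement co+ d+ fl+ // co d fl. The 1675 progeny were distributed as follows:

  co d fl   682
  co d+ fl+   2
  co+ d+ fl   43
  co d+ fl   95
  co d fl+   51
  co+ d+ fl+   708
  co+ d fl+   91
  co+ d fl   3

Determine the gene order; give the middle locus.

co

The two rarest classes, co d+ fl+ and co+ d fl, are the double crossovers. Comparing them with the parentals, only the co allele has switched, so co is the middle locus and the order is fl – co – d.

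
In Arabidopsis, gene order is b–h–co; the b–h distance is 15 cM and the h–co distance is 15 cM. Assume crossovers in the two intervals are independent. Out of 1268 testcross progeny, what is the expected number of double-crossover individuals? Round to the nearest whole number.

Map distances give recombination frequencies of 0.150 and 0.150 for the two intervals.
With no interference, expected double-crossover frequency = 0.150 × 0.150 = 0.02250.
Expected number = 0.02250 × 1268 = 28.53 ≈ 29.

29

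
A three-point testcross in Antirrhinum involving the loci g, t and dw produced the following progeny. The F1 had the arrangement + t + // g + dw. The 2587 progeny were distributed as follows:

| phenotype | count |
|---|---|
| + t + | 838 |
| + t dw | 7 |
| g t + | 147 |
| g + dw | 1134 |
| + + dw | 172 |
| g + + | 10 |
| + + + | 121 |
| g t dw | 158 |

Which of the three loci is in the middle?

dw

The two rarest classes, + t dw and g + +, are the double crossovers. Comparing them with the parentals, only the dw allele has switched, so dw is the middle locus and the order is t – dw – g.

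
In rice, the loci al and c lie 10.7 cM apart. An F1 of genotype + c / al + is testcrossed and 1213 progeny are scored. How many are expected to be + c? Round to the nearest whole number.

542

A map distance of 10.7 cM corresponds to a recombination frequency of 0.107.
The F1 is + c / al +, so + c is a parental gamete class with expected frequency (1 − r)/2 = 0.893/2 = 0.4465.
Expected number = 0.4465 × 1213 = 541.60 ≈ 542.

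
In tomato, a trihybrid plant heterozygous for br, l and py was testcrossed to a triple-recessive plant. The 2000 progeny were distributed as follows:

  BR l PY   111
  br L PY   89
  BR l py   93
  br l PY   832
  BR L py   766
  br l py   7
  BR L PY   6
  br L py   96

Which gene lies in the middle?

py

The two most frequent reciprocal classes, br l PY and BR L py, are the parental types, so the F1 was br l PY / BR L py.
The two rarest classes, br l py and BR L PY, are the double crossovers. Comparing them with the parentals, only the py allele has switched, so py is the middle locus and the order is br – py – l.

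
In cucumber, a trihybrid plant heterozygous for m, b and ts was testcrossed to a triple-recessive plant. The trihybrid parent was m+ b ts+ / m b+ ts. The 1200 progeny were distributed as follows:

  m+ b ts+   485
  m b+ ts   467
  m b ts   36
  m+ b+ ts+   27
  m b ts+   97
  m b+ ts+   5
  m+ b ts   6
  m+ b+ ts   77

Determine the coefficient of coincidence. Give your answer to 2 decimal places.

0.96

The two rarest classes, m+ b ts and m b+ ts+, are the double crossovers. Comparing them with the parentals, only the ts allele has switched, so ts is the middle locus and the order is m – ts – b.
m–ts: (174 + 11)/1200 = 0.1542; ts–b: (63 + 11)/1200 = 0.0617.
Expected DCO frequency = 0.1542 × 0.0617 ≈ 0.00951; observed = 11/1200 ≈ 0.00917.
Coefficient of coincidence = 0.00917/0.00951 ≈ 0.96.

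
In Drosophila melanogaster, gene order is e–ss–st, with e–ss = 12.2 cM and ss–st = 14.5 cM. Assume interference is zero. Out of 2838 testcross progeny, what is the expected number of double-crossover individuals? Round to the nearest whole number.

50

Map distances give recombination frequencies of 0.122 and 0.145 for the two intervals.
With no interference, expected double-crossover frequency = 0.122 × 0.145 = 0.01769.
Expected number = 0.01769 × 2838 = 50.20 ≈ 50.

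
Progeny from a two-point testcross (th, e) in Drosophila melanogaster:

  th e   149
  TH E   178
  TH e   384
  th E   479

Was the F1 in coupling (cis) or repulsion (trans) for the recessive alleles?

trans

The two most frequent classes are TH e (384) and th E (479); these are the parental (non-recombinant) types.
So the F1 carried TH e on one chromosome and th E on the other — the recessive alleles are on opposite chromosomes (trans / repulsion).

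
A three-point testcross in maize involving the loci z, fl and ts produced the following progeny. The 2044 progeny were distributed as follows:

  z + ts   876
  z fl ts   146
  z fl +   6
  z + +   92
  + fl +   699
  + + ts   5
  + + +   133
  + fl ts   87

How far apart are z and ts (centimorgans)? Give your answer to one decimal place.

9.3 centimorgans

The two most frequent reciprocal classes, + fl + and z + ts, are the parental types, so the F1 was + fl + / z + ts.
The two rarest classes, z fl + and + + ts, are the double crossovers. Comparing them with the parentals, only the z allele has switched, so z is the middle locus and the order is fl – z – ts.
Crossovers in the z–ts interval produce the single-crossover classes + fl ts and z + + (87 + 92 = 179) plus the double crossovers (11).
RF(z–ts) = (179 + 11) / 2044 = 190/2044 = 0.0930 → 9.3 centimorgans.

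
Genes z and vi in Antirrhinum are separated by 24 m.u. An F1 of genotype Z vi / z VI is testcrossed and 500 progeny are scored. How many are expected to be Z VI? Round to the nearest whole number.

A map distance of 24 m.u. corresponds to a recombination frequency of 0.240.
The F1 is Z vi / z VI, so Z VI is a recombinant gamete class with expected frequency r/2 = 0.240/2 = 0.1200.
Expected number = 0.1200 × 500 = 60.00 ≈ 60.

60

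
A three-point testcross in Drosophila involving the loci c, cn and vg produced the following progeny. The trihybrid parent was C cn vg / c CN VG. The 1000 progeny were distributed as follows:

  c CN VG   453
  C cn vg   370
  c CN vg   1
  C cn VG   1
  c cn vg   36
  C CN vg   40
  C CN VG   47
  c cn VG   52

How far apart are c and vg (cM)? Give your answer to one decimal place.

8.5 cM

The two rarest classes, C cn VG and c CN vg, are the double crossovers. Comparing them with the parentals, only the vg allele has switched, so vg is the middle locus and the order is cn – vg – c.
Crossovers in the vg–c interval produce the single-crossover classes c cn vg and C CN VG (36 + 47 = 83) plus the double crossovers (2).
RF(vg–c) = (83 + 2) / 1000 = 85/1000 = 0.0850 → 8.5 cM.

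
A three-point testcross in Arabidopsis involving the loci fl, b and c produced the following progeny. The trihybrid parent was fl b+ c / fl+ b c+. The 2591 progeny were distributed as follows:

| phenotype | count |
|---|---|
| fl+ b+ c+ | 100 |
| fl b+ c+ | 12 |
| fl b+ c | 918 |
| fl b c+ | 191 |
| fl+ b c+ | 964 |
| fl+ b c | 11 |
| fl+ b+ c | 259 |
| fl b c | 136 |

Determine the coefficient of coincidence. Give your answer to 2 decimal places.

The two rarest classes, fl b+ c+ and fl+ b c, are the double crossovers. Comparing them with the parentals, only the c allele has switched, so c is the middle locus and the order is fl – c – b.
fl–c: (450 + 23)/2591 = 0.1826; c–b: (236 + 23)/2591 = 0.1000.
Expected DCO frequency = 0.1826 × 0.1000 ≈ 0.01826; observed = 23/2591 ≈ 0.00888.
Coefficient of coincidence = 0.00888/0.01826 ≈ 0.49.

0.49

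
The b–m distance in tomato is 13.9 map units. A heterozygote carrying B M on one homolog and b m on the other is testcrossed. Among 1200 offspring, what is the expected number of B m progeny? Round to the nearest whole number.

A map distance of 13.9 map units corresponds to a recombination frequency of 0.139.
The F1 is B M / b m, so B m is a recombinant gamete class with expected frequency r/2 = 0.139/2 = 0.0695.
Expected number = 0.0695 × 1200 = 83.40 ≈ 83.

83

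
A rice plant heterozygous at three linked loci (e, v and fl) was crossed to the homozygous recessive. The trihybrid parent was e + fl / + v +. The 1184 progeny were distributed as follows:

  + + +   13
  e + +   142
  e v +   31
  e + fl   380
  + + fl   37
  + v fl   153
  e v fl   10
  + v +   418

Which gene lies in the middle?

v

The two rarest classes, e v fl and + + +, are the double crossovers. Comparing them with the parentals, only the v allele has switched, so v is the middle locus and the order is e – v – fl.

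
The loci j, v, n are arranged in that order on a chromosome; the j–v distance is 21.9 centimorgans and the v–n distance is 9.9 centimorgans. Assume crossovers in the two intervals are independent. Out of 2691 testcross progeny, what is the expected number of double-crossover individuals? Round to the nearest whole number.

Map distances give recombination frequencies of 0.219 and 0.099 for the two intervals.
With no interference, expected double-crossover frequency = 0.219 × 0.099 = 0.02168.
Expected number = 0.02168 × 2691 = 58.34 ≈ 58.

58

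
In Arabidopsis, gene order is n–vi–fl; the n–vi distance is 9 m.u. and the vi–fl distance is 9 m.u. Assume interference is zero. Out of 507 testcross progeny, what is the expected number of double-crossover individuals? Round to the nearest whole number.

4

Map distances give recombination frequencies of 0.090 and 0.090 for the two intervals.
With no interference, expected double-crossover frequency = 0.090 × 0.090 = 0.00810.
Expected number = 0.00810 × 507 = 4.11 ≈ 4.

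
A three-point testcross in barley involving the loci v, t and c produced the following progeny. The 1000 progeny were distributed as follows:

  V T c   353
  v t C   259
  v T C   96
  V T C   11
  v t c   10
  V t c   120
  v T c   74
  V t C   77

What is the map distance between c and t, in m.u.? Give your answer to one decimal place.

The two most frequent reciprocal classes, V T c and v t C, are the parental types, so the F1 was V T c / v t C.
The two rarest classes, V T C and v t c, are the double crossovers. Comparing them with the parentals, only the c allele has switched, so c is the middle locus and the order is t – c – v.
Crossovers in the t–c interval produce the single-crossover classes V t c and v T C (120 + 96 = 216) plus the double crossovers (21).
RF(t–c) = (216 + 21) / 1000 = 237/1000 = 0.2370 → 23.7 m.u.

23.7 m.u.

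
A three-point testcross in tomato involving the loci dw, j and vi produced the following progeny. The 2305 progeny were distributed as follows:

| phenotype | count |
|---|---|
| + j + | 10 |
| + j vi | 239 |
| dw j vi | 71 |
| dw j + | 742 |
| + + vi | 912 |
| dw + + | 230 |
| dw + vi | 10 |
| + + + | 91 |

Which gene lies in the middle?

dw

The two most frequent reciprocal classes, + + vi and dw j +, are the parental types, so the F1 was + + vi / dw j +.
The two rarest classes, dw + vi and + j +, are the double crossovers. Comparing them with the parentals, only the dw allele has switched, so dw is the middle locus and the order is vi – dw – j.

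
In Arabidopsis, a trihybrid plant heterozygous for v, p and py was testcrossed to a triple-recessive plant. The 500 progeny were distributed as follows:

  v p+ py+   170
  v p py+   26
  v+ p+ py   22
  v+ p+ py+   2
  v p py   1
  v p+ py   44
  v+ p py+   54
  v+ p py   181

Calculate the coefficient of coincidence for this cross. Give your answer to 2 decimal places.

0.29

The two most frequent reciprocal classes, v+ p py and v p+ py+, are the parental types, so the F1 was v+ p py / v p+ py+.
The two rarest classes, v p py and v+ p+ py+, are the double crossovers. Comparing them with the parentals, only the v allele has switched, so v is the middle locus and the order is p – v – py.
p–v: (48 + 3)/500 = 0.1020; v–py: (98 + 3)/500 = 0.2020.
Expected DCO frequency = 0.1020 × 0.2020 ≈ 0.02060; observed = 3/500 ≈ 0.00600.
Coefficient of coincidence = 0.00600/0.02060 ≈ 0.29.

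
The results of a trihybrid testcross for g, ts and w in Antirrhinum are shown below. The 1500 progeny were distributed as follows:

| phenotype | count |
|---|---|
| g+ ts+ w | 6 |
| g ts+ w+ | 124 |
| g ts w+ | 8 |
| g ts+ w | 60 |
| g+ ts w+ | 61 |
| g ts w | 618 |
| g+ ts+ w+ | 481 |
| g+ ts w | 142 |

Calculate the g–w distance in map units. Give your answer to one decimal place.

18.7 map units

The two most frequent reciprocal classes, g ts w and g+ ts+ w+, are the parental types, so the F1 was g ts w / g+ ts+ w+.
The two rarest classes, g ts w+ and g+ ts+ w, are the double crossovers. Comparing them with the parentals, only the w allele has switched, so w is the middle locus and the order is ts – w – g.
Crossovers in the w–g interval produce the single-crossover classes g+ ts w and g ts+ w+ (142 + 124 = 266) plus the double crossovers (14).
RF(w–g) = (266 + 14) / 1500 = 280/1500 = 0.1867 → 18.7 map units.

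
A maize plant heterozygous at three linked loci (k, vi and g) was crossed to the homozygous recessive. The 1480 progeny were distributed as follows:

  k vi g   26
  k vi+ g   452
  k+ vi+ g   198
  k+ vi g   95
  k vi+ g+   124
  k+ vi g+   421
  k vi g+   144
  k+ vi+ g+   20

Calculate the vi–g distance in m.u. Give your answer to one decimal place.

17.9 m.u.

The two most frequent reciprocal classes, k vi+ g and k+ vi g+, are the parental types, so the F1 was k vi+ g / k+ vi g+.
The two rarest classes, k vi g and k+ vi+ g+, are the double crossovers. Comparing them with the parentals, only the vi allele has switched, so vi is the middle locus and the order is k – vi – g.
Crossovers in the vi–g interval produce the single-crossover classes k vi+ g+ and k+ vi g (124 + 95 = 219) plus the double crossovers (46).
RF(vi–g) = (219 + 46) / 1480 = 265/1480 = 0.1791 → 17.9 m.u.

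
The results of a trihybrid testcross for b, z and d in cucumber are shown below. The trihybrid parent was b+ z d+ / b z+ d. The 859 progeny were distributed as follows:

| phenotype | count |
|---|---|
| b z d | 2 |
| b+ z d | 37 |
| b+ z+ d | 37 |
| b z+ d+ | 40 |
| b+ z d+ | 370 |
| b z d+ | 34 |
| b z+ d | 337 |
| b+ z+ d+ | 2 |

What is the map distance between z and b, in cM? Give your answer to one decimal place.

The two rarest classes, b+ z+ d+ and b z d, are the double crossovers. Comparing them with the parentals, only the z allele has switched, so z is the middle locus and the order is b – z – d.
Crossovers in the b–z interval produce the single-crossover classes b z d+ and b+ z+ d (34 + 37 = 71) plus the double crossovers (4).
RF(b–z) = (71 + 4) / 859 = 75/859 = 0.0873 → 8.7 cM.

8.7 cM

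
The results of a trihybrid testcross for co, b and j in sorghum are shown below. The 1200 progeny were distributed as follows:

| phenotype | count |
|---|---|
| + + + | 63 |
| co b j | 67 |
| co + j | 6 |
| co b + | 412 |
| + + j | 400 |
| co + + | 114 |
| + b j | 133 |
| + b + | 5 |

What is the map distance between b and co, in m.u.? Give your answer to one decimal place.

21.5 m.u.

The two most frequent reciprocal classes, co b + and + + j, are the parental types, so the F1 was co b + / + + j.
The two rarest classes, + b + and co + j, are the double crossovers. Comparing them with the parentals, only the co allele has switched, so co is the middle locus and the order is j – co – b.
Crossovers in the co–b interval produce the single-crossover classes co + + and + b j (114 + 133 = 247) plus the double crossovers (11).
RF(co–b) = (247 + 11) / 1200 = 258/1200 = 0.2150 → 21.5 m.u.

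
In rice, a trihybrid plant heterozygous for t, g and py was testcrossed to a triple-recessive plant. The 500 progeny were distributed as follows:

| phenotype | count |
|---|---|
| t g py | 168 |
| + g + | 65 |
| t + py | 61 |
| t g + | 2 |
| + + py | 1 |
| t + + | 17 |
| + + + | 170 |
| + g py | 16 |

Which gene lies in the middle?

The two most frequent reciprocal classes, t g py and + + +, are the parental types, so the F1 was t g py / + + +.
The two rarest classes, t g + and + + py, are the double crossovers. Comparing them with the parentals, only the py allele has switched, so py is the middle locus and the order is t – py – g.

py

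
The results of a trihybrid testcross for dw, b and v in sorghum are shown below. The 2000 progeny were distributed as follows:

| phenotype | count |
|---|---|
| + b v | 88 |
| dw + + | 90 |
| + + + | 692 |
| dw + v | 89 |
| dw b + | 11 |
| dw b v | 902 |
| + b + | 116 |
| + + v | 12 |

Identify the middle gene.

v

The two most frequent reciprocal classes, dw b v and + + +, are the parental types, so the F1 was dw b v / + + +.
The two rarest classes, dw b + and + + v, are the double crossovers. Comparing them with the parentals, only the v allele has switched, so v is the middle locus and the order is dw – v – b.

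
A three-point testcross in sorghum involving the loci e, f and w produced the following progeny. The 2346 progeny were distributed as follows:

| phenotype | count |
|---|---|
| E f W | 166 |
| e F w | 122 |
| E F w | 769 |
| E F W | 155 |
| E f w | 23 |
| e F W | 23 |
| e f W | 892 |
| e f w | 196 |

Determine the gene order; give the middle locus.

f

The two most frequent reciprocal classes, E F w and e f W, are the parental types, so the F1 was E F w / e f W.
The two rarest classes, E f w and e F W, are the double crossovers. Comparing them with the parentals, only the f allele has switched, so f is the middle locus and the order is e – f – w.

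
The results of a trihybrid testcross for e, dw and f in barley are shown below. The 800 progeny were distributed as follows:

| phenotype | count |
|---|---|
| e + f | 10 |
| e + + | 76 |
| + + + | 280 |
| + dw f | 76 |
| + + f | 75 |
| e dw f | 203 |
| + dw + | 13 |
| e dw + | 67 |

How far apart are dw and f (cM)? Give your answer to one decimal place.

20.6 cM

The two most frequent reciprocal classes, e dw f and + + +, are the parental types, so the F1 was e dw f / + + +.
The two rarest classes, e + f and + dw +, are the double crossovers. Comparing them with the parentals, only the dw allele has switched, so dw is the middle locus and the order is e – dw – f.
Crossovers in the dw–f interval produce the single-crossover classes e dw + and + + f (67 + 75 = 142) plus the double crossovers (23).
RF(dw–f) = (142 + 23) / 800 = 165/800 = 0.2062 → 20.6 cM.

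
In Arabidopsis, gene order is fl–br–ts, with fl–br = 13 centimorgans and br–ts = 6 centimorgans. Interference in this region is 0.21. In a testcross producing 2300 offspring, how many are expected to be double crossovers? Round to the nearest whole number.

14

Map distances give recombination frequencies of 0.130 and 0.060 for the two intervals.
With interference 0.21 (so coincidence = 0.79), expected double-crossover frequency = 0.130 × 0.060 × 0.79 = 0.00616.
Expected number = 0.00616 × 2300 = 14.17 ≈ 14.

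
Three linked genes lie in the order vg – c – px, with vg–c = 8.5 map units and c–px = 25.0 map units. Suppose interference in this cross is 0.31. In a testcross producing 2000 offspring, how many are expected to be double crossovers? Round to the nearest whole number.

Map distances give recombination frequencies of 0.085 and 0.250 for the two intervals.
With interference 0.31 (so coincidence = 0.69), expected double-crossover frequency = 0.085 × 0.250 × 0.69 = 0.01466.
Expected number = 0.01466 × 2000 = 29.32 ≈ 29.

29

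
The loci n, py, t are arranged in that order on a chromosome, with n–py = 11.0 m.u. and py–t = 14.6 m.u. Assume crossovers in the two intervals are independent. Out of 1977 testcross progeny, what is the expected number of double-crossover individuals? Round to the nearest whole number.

Map distances give recombination frequencies of 0.110 and 0.146 for the two intervals.
With no interference, expected double-crossover frequency = 0.110 × 0.146 = 0.01606.
Expected number = 0.01606 × 1977 = 31.75 ≈ 32.

32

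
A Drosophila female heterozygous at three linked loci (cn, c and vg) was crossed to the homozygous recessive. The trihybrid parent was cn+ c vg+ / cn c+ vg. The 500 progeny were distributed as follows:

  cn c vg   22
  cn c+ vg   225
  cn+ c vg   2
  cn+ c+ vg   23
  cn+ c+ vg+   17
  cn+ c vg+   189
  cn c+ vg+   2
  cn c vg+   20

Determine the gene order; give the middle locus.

vg

The two rarest classes, cn+ c vg and cn c+ vg+, are the double crossovers. Comparing them with the parentals, only the vg allele has switched, so vg is the middle locus and the order is cn – vg – c.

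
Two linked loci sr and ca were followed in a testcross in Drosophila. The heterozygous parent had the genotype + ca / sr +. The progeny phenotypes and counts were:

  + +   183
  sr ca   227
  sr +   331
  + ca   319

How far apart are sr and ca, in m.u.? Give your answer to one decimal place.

38.7 m.u.

The recombinant classes are + + and sr ca: 183 + 227 = 410.
Recombination frequency = 410/1060 = 0.3868 ≈ 38.7%, i.e. 38.7 m.u.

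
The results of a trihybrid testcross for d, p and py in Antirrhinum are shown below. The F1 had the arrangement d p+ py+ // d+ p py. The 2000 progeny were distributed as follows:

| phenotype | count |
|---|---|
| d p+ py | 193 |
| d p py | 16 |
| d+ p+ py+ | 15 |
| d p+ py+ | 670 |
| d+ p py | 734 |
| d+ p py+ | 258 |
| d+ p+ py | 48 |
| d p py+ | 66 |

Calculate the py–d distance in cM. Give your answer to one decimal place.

24.1 cM

The two rarest classes, d+ p+ py+ and d p py, are the double crossovers. Comparing them with the parentals, only the d allele has switched, so d is the middle locus and the order is p – d – py.
Crossovers in the d–py interval produce the single-crossover classes d p+ py and d+ p py+ (193 + 258 = 451) plus the double crossovers (31).
RF(d–py) = (451 + 31) / 2000 = 482/2000 = 0.2410 → 24.1 cM.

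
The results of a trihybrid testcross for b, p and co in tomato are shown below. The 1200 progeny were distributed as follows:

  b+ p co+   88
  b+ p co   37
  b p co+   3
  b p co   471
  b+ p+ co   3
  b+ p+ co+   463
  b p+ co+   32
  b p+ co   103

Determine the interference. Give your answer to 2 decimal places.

0.51

The two most frequent reciprocal classes, b p co and b+ p+ co+, are the parental types, so the F1 was b p co / b+ p+ co+.
The two rarest classes, b p co+ and b+ p+ co, are the double crossovers. Comparing them with the parentals, only the co allele has switched, so co is the middle locus and the order is b – co – p.
b–co: (69 + 6)/1200 = 0.0625; co–p: (191 + 6)/1200 = 0.1642.
Expected DCO frequency = 0.0625 × 0.1642 ≈ 0.01026; observed = 6/1200 ≈ 0.00500.
Coefficient of coincidence = 0.00500/0.01026 ≈ 0.49; interference = 1 − 0.49 = 0.51.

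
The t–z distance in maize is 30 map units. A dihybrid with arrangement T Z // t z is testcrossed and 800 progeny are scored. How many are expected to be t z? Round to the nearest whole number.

A map distance of 30 map units corresponds to a recombination frequency of 0.300.
The F1 is T Z / t z, so t z is a parental gamete class with expected frequency (1 − r)/2 = 0.700/2 = 0.3500.
Expected number = 0.3500 × 800 = 280.00 ≈ 280.

280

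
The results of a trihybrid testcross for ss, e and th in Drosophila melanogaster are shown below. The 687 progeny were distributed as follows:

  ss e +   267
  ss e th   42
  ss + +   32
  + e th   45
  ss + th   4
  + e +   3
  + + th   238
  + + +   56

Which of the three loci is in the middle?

The two most frequent reciprocal classes, + + th and ss e +, are the parental types, so the F1 was + + th / ss e +.
The two rarest classes, ss + th and + e +, are the double crossovers. Comparing them with the parentals, only the ss allele has switched, so ss is the middle locus and the order is e – ss – th.

ss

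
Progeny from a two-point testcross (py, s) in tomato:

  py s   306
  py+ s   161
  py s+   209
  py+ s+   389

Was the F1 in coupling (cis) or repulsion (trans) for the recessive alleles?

The two most frequent classes are py+ s+ (389) and py s (306); these are the parental (non-recombinant) types.
So the F1 carried py+ s+ on one chromosome and py s on the other — the recessive alleles are on the same chromosome (cis / coupling).

cis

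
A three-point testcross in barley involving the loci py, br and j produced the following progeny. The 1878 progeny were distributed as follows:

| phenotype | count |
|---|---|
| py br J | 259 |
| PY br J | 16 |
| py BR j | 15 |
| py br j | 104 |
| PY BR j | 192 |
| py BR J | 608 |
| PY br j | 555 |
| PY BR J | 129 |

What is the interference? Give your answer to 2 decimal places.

0.54

The two most frequent reciprocal classes, py BR J and PY br j, are the parental types, so the F1 was py BR J / PY br j.
The two rarest classes, py BR j and PY br J, are the double crossovers. Comparing them with the parentals, only the j allele has switched, so j is the middle locus and the order is py – j – br.
py–j: (233 + 31)/1878 = 0.1406; j–br: (451 + 31)/1878 = 0.2567.
Expected DCO frequency = 0.1406 × 0.2567 ≈ 0.03609; observed = 31/1878 ≈ 0.01651.
Coefficient of coincidence = 0.01651/0.03609 ≈ 0.46; interference = 1 − 0.46 = 0.54.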